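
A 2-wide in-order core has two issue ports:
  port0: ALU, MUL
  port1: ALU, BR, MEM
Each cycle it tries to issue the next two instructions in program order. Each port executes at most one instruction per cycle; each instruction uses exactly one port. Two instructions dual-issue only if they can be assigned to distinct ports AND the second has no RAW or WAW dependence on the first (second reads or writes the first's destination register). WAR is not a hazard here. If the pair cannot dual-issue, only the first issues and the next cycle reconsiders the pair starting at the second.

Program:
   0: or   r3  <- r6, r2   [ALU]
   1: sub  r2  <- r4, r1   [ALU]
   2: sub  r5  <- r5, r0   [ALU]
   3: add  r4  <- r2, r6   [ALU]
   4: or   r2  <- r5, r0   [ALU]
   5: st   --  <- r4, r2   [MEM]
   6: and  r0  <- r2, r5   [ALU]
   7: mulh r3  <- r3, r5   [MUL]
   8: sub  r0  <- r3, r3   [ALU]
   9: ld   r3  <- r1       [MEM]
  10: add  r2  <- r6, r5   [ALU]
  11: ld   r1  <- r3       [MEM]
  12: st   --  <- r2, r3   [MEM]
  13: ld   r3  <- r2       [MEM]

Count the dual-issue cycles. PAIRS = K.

PAIRS = 5

[0] i0/i1  or sub  -- pair
[1] i2/i3  sub add  -- pair
[2] i4  or  -- RAW r2
[3] i5/i6  st and  -- pair
[4] i7  mulh  -- RAW r3
[5] i8/i9  sub ld  -- pair
[6] i10/i11  add ld  -- pair
[7] i12  st  -- no-port MEM/MEM
[8] i13  ld  -- tail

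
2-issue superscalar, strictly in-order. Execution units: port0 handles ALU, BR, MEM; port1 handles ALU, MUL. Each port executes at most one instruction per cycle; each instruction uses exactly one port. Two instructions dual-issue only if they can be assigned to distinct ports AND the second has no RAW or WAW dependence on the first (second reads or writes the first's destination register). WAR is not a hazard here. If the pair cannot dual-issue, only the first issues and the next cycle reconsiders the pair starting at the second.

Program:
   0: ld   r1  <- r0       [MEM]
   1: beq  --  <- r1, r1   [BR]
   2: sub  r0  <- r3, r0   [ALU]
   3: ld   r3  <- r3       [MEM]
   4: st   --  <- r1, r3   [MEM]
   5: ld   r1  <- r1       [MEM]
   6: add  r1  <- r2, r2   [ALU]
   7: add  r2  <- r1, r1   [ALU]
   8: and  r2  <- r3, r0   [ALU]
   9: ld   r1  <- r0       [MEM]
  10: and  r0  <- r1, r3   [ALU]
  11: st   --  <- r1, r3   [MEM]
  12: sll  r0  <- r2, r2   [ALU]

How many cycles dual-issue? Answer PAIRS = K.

PAIRS = 3

c0: i0 ld.MEM  no-port MEM/BR
c1: i1+i2 beq.BR+sub.ALU  pair
c2: i3 ld.MEM  no-port MEM/MEM
c3: i4 st.MEM  no-port MEM/MEM
c4: i5 ld.MEM  WAW r1
c5: i6 add.ALU  RAW r1
c6: i7 add.ALU  WAW r2
c7: i8+i9 and.ALU+ld.MEM  pair
c8: i10+i11 and.ALU+st.MEM  pair
c9: i12 sll.ALU  tail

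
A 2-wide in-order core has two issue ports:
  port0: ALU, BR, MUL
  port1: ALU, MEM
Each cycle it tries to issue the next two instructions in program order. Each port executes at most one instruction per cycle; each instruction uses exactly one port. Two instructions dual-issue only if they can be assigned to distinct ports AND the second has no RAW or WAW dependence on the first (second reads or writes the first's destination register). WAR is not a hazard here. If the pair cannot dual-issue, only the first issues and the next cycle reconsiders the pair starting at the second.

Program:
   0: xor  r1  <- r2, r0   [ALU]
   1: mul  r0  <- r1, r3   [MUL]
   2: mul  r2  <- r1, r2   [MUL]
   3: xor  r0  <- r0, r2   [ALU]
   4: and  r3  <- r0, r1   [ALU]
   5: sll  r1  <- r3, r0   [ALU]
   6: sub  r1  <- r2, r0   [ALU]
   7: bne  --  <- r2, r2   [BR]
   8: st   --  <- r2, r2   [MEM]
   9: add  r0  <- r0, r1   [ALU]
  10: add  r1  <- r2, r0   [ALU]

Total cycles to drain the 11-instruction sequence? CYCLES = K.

0. xor.ALU @i0  | RAW r1
1. mul.MUL @i1  | no-port MUL/MUL
2. mul.MUL @i2  | RAW r2
3. xor.ALU @i3  | RAW r0
4. and.ALU @i4  | RAW r3
5. sll.ALU @i5  | WAW r1
6. sub.ALU bne.BR @i6,i7  | pair
7. st.MEM add.ALU @i8,i9  | pair
8. add.ALU @i10  | tail

CYCLES = 9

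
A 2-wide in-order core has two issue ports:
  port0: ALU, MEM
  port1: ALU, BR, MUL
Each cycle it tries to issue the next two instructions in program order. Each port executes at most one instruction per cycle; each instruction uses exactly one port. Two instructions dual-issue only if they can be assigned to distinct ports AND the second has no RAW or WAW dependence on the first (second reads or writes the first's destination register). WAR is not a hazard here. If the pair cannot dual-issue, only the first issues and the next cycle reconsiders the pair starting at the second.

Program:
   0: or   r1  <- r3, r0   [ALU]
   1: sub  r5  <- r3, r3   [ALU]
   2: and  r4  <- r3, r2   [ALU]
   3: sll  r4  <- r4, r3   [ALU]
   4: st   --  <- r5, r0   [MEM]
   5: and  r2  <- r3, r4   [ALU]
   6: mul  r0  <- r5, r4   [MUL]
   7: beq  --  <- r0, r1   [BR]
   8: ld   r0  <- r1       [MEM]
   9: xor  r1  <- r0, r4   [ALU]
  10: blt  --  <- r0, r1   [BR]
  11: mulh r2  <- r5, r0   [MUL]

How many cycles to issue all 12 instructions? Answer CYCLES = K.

t=0 i0&i1:or.ALU/sub.ALU ; dual
t=1 i2:and.ALU ; RAW+WAW r4
t=2 i3&i4:sll.ALU/st.MEM ; dual
t=3 i5&i6:and.ALU/mul.MUL ; dual
t=4 i7&i8:beq.BR/ld.MEM ; dual
t=5 i9:xor.ALU ; RAW r1
t=6 i10:blt.BR ; no-port BR/MUL
t=7 i11:mulh.MUL ; tail

CYCLES = 8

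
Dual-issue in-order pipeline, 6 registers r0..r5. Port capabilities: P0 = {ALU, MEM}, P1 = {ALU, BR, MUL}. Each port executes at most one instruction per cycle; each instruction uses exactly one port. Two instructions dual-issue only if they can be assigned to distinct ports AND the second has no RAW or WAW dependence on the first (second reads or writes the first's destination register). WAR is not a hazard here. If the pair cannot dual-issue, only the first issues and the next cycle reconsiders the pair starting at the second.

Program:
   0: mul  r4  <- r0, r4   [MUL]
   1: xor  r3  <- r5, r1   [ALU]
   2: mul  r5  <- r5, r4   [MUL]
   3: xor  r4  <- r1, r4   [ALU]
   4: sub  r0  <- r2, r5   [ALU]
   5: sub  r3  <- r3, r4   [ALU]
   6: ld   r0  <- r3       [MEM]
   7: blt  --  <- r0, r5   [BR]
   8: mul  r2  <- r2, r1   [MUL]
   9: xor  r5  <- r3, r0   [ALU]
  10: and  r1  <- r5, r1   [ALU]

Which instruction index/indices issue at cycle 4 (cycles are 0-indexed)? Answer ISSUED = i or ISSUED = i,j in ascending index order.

ISSUED = 7

c0: i0&i1 mul xor  2-wide
c1: i2&i3 mul xor  2-wide
c2: i4&i5 sub sub  2-wide
c3: i6 ld  RAW r0
c4: i7 blt  no-port BR/MUL
c5: i8&i9 mul xor  2-wide
c6: i10 and  tail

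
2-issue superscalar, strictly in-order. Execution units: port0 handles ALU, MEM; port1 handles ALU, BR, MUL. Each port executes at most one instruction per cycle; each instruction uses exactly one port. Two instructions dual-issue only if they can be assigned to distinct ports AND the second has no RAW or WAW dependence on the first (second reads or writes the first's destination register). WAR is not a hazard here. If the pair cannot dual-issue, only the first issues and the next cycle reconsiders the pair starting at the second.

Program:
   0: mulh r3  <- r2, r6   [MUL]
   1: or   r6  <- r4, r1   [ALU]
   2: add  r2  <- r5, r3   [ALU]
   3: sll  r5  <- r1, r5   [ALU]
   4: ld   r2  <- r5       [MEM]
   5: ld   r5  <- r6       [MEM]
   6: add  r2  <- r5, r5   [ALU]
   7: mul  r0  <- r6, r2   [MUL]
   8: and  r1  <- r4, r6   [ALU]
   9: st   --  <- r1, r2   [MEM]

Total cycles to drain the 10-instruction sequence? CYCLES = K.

0. mulh.MUL+or.ALU @i0&i1  | pair
1. add.ALU+sll.ALU @i2&i3  | pair
2. ld.MEM @i4  | no-port MEM/MEM
3. ld.MEM @i5  | RAW r5
4. add.ALU @i6  | RAW r2
5. mul.MUL+and.ALU @i7&i8  | pair
6. st.MEM @i9  | tail

CYCLES = 7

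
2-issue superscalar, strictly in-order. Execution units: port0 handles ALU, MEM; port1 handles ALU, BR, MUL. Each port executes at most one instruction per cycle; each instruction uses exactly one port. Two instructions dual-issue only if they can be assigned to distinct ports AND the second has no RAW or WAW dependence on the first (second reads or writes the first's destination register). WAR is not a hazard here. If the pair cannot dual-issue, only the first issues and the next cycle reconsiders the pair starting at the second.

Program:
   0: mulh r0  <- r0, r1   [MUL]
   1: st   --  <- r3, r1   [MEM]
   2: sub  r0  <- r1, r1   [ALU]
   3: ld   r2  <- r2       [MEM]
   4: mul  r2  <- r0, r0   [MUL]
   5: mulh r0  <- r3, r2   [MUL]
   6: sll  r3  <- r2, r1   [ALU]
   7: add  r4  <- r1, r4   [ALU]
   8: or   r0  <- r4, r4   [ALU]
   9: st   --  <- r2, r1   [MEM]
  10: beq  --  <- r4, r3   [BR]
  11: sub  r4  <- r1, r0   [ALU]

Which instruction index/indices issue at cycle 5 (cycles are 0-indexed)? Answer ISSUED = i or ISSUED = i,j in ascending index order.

ISSUED = 8,9

t=0 i0,i1:mulh+st ; dual
t=1 i2,i3:sub+ld ; dual
t=2 i4:mul ; no-port MUL/MUL
t=3 i5,i6:mulh+sll ; dual
t=4 i7:add ; RAW r4
t=5 i8,i9:or+st ; dual
t=6 i10,i11:beq+sub ; dual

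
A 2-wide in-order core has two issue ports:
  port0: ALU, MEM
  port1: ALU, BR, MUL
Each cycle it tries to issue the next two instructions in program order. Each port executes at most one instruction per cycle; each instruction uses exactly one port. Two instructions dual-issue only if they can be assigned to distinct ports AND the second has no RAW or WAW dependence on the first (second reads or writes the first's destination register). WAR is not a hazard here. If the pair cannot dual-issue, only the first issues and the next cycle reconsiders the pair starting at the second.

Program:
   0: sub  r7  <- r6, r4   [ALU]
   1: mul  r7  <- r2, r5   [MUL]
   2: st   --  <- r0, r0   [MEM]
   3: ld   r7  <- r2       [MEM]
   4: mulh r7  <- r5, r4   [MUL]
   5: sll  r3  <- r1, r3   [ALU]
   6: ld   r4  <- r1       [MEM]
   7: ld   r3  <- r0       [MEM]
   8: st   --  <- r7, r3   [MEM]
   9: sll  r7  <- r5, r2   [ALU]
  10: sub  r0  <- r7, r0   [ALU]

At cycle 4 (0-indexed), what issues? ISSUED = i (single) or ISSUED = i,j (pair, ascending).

t=0 i0:sub ; WAW r7
t=1 i1,i2:mul st ; 2-wide
t=2 i3:ld ; WAW r7
t=3 i4,i5:mulh sll ; 2-wide
t=4 i6:ld ; no-port MEM/MEM
t=5 i7:ld ; no-port MEM/MEM
t=6 i8,i9:st sll ; 2-wide
t=7 i10:sub ; tail

ISSUED = 6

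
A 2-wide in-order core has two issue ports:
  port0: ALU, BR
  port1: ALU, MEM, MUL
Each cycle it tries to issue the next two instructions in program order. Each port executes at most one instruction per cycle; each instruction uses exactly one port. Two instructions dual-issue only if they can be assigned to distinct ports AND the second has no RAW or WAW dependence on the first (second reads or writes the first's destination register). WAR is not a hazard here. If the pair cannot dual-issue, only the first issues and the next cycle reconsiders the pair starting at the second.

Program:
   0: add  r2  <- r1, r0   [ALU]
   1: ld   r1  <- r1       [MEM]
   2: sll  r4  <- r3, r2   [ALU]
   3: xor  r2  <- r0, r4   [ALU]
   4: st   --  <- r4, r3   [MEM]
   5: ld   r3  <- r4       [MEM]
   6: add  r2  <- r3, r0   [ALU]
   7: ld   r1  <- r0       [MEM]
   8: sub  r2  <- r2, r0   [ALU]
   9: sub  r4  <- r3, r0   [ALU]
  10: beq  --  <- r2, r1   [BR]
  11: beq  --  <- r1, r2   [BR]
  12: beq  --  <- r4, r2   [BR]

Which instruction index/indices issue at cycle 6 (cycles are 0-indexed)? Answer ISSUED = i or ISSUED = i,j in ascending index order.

t=0 i0,i1:add.ALU+ld.MEM ; pair
t=1 i2:sll.ALU ; RAW r4
t=2 i3,i4:xor.ALU+st.MEM ; pair
t=3 i5:ld.MEM ; RAW r3
t=4 i6,i7:add.ALU+ld.MEM ; pair
t=5 i8,i9:sub.ALU+sub.ALU ; pair
t=6 i10:beq.BR ; no-port BR/BR
t=7 i11:beq.BR ; no-port BR/BR
t=8 i12:beq.BR ; tail

ISSUED = 10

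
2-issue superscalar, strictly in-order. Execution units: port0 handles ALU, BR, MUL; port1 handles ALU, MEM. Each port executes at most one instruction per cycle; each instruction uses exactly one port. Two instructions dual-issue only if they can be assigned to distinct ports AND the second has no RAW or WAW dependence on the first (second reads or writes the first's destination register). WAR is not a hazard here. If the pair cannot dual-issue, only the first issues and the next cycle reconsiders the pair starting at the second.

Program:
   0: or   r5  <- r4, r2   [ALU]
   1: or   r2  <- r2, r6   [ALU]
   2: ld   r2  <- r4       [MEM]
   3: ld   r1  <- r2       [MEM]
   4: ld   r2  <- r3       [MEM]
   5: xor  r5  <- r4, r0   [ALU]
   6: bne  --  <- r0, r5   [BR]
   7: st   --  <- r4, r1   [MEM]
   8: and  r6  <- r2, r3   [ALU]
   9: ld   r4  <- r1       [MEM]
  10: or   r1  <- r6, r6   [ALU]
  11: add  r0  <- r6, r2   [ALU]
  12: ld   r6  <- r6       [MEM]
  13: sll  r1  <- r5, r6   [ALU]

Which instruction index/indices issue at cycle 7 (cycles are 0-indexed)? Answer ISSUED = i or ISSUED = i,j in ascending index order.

ISSUED = 12

t=0 i0&i1:or.ALU;or.ALU ; dual
t=1 i2:ld.MEM ; no-port MEM/MEM
t=2 i3:ld.MEM ; no-port MEM/MEM
t=3 i4&i5:ld.MEM;xor.ALU ; dual
t=4 i6&i7:bne.BR;st.MEM ; dual
t=5 i8&i9:and.ALU;ld.MEM ; dual
t=6 i10&i11:or.ALU;add.ALU ; dual
t=7 i12:ld.MEM ; RAW r6
t=8 i13:sll.ALU ; tail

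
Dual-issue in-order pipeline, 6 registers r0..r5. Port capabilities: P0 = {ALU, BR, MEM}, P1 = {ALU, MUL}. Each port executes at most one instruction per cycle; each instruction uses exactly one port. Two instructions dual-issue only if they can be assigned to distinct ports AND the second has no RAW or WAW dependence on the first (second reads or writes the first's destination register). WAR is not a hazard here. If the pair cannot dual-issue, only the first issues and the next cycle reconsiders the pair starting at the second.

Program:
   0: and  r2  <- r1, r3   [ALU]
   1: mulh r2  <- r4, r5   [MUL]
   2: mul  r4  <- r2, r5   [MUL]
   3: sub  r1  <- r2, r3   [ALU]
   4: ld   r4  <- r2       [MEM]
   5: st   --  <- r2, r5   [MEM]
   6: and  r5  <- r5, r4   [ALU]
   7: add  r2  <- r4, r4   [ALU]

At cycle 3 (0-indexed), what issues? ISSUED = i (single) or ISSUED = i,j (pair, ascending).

ISSUED = 4

  cy0 -> i0 (and) WAW r2
  cy1 -> i1 (mulh) no-port MUL/MUL
  cy2 -> i2&i3 (mul sub) dual
  cy3 -> i4 (ld) no-port MEM/MEM
  cy4 -> i5&i6 (st and) dual
  cy5 -> i7 (add) tail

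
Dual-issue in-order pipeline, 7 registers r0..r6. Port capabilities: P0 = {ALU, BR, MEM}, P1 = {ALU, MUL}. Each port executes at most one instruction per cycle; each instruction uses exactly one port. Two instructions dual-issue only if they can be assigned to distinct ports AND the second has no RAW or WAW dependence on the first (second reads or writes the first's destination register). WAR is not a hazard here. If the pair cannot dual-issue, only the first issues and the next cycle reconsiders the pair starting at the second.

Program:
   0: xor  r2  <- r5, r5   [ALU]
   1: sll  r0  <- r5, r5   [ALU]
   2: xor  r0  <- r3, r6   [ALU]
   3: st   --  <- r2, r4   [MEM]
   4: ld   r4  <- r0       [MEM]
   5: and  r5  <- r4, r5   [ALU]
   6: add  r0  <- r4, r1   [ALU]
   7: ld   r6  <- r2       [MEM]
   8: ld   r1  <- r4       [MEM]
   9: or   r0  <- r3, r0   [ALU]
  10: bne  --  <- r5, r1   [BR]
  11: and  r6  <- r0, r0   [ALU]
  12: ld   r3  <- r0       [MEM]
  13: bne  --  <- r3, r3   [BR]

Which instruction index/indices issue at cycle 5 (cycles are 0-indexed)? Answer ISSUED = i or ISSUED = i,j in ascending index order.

#0 head=0: xor/sll i0/i1 pair
#1 head=2: xor/st i2/i3 pair
#2 head=4: ld i4 RAW r4
#3 head=5: and/add i5/i6 pair
#4 head=7: ld i7 no-port MEM/MEM
#5 head=8: ld/or i8/i9 pair
#6 head=10: bne/and i10/i11 pair
#7 head=12: ld i12 no-port MEM/BR
#8 head=13: bne i13 tail

ISSUED = 8,9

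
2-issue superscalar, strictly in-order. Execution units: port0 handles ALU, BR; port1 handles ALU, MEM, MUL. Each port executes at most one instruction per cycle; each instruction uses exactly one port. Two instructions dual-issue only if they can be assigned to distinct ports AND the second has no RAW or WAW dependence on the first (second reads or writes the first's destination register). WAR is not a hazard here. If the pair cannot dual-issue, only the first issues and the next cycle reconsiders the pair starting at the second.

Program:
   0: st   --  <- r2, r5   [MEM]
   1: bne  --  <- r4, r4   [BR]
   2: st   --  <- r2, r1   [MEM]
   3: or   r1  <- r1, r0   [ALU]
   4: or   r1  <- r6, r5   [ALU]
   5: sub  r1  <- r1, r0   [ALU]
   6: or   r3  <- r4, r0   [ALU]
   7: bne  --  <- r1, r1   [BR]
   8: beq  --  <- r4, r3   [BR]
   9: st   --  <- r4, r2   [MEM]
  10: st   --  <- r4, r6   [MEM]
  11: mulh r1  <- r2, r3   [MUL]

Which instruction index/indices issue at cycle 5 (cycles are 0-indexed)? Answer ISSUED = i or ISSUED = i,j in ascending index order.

ISSUED = 8,9

  cy0 -> i0,i1 (st bne) 2-wide
  cy1 -> i2,i3 (st or) 2-wide
  cy2 -> i4 (or) RAW+WAW r1
  cy3 -> i5,i6 (sub or) 2-wide
  cy4 -> i7 (bne) no-port BR/BR
  cy5 -> i8,i9 (beq st) 2-wide
  cy6 -> i10 (st) no-port MEM/MUL
  cy7 -> i11 (mulh) tail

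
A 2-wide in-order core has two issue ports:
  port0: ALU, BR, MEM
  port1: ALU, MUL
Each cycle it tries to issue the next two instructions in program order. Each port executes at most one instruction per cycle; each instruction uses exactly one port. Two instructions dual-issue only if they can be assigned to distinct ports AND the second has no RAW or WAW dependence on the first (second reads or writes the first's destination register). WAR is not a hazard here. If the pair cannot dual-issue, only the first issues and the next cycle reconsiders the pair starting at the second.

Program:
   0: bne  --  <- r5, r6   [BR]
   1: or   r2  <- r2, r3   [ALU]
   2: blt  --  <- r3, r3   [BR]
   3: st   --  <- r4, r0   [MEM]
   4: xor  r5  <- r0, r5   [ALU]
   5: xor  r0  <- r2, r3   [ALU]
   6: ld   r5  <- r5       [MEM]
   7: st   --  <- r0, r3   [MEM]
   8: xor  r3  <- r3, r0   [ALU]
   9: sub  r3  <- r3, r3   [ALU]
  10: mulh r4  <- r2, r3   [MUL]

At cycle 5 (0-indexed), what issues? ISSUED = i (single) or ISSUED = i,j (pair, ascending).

ISSUED = 9

#0 head=0: bne+or i0+i1 dual
#1 head=2: blt i2 no-port BR/MEM
#2 head=3: st+xor i3+i4 dual
#3 head=5: xor+ld i5+i6 dual
#4 head=7: st+xor i7+i8 dual
#5 head=9: sub i9 RAW r3
#6 head=10: mulh i10 tail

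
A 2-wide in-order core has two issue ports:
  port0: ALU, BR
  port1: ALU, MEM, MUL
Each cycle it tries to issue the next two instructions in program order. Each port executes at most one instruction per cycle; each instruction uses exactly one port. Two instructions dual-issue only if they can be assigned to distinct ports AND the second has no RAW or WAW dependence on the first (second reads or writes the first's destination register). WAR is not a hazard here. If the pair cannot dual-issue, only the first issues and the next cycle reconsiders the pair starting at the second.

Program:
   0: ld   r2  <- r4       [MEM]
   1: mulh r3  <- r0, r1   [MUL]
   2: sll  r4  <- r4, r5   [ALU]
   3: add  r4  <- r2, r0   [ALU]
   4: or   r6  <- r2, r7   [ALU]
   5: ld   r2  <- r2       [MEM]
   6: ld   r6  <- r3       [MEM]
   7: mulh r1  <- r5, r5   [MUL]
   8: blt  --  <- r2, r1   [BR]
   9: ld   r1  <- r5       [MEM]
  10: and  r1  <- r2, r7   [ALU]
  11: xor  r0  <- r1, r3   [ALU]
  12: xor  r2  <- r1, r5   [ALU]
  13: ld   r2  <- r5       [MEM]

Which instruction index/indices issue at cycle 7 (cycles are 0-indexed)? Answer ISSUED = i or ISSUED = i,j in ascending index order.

t=0 i0:ld ; no-port MEM/MUL
t=1 i1,i2:mulh sll ; 2-wide
t=2 i3,i4:add or ; 2-wide
t=3 i5:ld ; no-port MEM/MEM
t=4 i6:ld ; no-port MEM/MUL
t=5 i7:mulh ; RAW r1
t=6 i8,i9:blt ld ; 2-wide
t=7 i10:and ; RAW r1
t=8 i11,i12:xor xor ; 2-wide
t=9 i13:ld ; tail

ISSUED = 10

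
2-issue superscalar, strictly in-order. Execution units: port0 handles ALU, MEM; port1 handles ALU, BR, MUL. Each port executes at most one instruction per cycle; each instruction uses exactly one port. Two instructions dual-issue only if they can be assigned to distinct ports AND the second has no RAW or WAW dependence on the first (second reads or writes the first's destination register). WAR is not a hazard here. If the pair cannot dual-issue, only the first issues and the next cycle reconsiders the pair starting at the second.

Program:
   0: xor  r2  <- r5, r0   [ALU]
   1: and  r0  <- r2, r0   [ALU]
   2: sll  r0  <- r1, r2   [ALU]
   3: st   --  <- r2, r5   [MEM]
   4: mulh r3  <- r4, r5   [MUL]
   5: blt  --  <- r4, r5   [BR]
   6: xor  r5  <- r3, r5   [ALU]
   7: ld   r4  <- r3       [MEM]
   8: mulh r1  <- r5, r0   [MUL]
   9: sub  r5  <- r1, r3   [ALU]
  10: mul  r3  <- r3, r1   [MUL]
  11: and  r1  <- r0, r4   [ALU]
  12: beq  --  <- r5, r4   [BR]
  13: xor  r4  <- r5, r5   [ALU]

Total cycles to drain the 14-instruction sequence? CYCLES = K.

  cy0 -> i0 (xor.ALU) RAW r2
  cy1 -> i1 (and.ALU) WAW r0
  cy2 -> i2/i3 (sll.ALU;st.MEM) pair
  cy3 -> i4 (mulh.MUL) no-port MUL/BR
  cy4 -> i5/i6 (blt.BR;xor.ALU) pair
  cy5 -> i7/i8 (ld.MEM;mulh.MUL) pair
  cy6 -> i9/i10 (sub.ALU;mul.MUL) pair
  cy7 -> i11/i12 (and.ALU;beq.BR) pair
  cy8 -> i13 (xor.ALU) tail

CYCLES = 9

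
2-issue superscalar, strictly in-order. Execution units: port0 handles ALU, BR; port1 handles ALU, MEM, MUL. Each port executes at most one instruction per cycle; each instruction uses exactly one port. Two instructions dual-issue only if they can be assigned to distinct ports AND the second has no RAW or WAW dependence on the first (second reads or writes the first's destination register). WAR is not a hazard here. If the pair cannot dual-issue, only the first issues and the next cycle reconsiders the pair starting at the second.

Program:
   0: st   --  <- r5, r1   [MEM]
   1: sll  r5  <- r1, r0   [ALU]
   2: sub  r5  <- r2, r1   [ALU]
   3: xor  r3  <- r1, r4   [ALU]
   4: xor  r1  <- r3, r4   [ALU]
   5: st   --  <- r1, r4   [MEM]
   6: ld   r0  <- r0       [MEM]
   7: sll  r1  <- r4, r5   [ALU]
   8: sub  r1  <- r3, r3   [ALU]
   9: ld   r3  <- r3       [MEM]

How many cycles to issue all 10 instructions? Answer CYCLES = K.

t=0 i0,i1:st sll ; dual
t=1 i2,i3:sub xor ; dual
t=2 i4:xor ; RAW r1
t=3 i5:st ; no-port MEM/MEM
t=4 i6,i7:ld sll ; dual
t=5 i8,i9:sub ld ; dual

CYCLES = 6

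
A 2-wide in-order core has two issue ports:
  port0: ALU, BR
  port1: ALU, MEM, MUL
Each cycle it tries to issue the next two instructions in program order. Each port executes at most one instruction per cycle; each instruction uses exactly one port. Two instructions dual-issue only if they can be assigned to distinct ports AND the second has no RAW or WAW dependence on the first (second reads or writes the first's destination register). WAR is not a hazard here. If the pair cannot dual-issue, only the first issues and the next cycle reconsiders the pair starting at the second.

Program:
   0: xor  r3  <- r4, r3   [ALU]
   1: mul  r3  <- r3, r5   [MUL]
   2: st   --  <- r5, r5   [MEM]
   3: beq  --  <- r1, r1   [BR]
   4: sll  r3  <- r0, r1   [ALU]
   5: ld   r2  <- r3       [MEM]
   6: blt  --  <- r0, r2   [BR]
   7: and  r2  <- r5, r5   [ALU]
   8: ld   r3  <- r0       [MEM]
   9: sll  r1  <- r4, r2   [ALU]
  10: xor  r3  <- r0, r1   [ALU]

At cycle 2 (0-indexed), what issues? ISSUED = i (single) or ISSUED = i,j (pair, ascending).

ISSUED = 2,3

#0 head=0: xor.ALU i0 RAW+WAW r3
#1 head=1: mul.MUL i1 no-port MUL/MEM
#2 head=2: st.MEM beq.BR i2&i3 dual
#3 head=4: sll.ALU i4 RAW r3
#4 head=5: ld.MEM i5 RAW r2
#5 head=6: blt.BR and.ALU i6&i7 dual
#6 head=8: ld.MEM sll.ALU i8&i9 dual
#7 head=10: xor.ALU i10 tail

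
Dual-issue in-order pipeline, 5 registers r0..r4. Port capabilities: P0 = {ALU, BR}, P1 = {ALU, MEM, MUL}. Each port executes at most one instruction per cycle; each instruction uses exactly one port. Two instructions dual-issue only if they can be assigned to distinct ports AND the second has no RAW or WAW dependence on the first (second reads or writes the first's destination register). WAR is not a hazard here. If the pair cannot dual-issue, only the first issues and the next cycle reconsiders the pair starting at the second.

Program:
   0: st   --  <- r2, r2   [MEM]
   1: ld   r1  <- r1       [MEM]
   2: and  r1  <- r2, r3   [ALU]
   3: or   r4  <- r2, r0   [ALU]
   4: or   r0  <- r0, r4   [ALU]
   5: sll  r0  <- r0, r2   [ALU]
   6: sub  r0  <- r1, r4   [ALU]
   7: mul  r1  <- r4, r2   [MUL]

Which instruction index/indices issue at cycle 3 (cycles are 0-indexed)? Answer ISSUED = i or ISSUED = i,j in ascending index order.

0. st.MEM @i0  | no-port MEM/MEM
1. ld.MEM @i1  | WAW r1
2. and.ALU or.ALU @i2/i3  | dual
3. or.ALU @i4  | RAW+WAW r0
4. sll.ALU @i5  | WAW r0
5. sub.ALU mul.MUL @i6/i7  | dual

ISSUED = 4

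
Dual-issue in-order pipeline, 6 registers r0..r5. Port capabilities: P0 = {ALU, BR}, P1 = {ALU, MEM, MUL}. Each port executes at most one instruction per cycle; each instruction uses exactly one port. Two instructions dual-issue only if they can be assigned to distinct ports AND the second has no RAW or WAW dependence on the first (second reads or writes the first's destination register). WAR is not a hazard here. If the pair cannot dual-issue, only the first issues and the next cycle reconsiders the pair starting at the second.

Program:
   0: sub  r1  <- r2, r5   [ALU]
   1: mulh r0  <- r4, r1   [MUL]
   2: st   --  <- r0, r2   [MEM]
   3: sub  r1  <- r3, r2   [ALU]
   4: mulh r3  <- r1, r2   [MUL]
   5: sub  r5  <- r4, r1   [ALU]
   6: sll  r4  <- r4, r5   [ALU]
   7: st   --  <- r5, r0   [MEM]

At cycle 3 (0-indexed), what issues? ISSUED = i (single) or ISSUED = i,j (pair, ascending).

0. sub.ALU @i0  | RAW r1
1. mulh.MUL @i1  | no-port MUL/MEM
2. st.MEM sub.ALU @i2&i3  | pair
3. mulh.MUL sub.ALU @i4&i5  | pair
4. sll.ALU st.MEM @i6&i7  | pair

ISSUED = 4,5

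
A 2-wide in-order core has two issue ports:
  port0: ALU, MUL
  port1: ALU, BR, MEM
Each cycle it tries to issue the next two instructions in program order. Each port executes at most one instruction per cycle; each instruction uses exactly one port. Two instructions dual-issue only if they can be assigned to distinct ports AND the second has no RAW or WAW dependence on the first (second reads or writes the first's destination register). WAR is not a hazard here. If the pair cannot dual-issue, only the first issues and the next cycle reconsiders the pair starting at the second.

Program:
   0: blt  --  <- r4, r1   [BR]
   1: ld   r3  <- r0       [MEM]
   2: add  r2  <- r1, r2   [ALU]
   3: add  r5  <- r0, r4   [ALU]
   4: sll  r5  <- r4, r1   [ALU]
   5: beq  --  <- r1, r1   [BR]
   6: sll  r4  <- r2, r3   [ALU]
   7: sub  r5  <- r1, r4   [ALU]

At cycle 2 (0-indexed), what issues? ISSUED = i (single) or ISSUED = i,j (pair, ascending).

ISSUED = 3

[0] i0  blt  -- no-port BR/MEM
[1] i1+i2  ld;add  -- 2-wide
[2] i3  add  -- WAW r5
[3] i4+i5  sll;beq  -- 2-wide
[4] i6  sll  -- RAW r4
[5] i7  sub  -- tail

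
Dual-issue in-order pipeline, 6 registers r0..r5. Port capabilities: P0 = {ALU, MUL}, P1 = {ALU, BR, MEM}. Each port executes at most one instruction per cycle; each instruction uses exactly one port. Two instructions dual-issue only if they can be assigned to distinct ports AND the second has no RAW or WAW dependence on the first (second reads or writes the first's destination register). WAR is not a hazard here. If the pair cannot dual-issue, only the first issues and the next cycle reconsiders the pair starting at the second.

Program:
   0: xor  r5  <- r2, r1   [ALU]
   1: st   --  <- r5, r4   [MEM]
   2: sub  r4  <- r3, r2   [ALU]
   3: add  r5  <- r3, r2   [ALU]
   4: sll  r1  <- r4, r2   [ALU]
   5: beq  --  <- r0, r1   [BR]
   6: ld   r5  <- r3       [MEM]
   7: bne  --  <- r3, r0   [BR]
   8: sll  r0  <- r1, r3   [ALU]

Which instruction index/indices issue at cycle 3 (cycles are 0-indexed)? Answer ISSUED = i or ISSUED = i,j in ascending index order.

ISSUED = 5

0. xor @i0  | RAW r5
1. st;sub @i1&i2  | 2-wide
2. add;sll @i3&i4  | 2-wide
3. beq @i5  | no-port BR/MEM
4. ld @i6  | no-port MEM/BR
5. bne;sll @i7&i8  | 2-wide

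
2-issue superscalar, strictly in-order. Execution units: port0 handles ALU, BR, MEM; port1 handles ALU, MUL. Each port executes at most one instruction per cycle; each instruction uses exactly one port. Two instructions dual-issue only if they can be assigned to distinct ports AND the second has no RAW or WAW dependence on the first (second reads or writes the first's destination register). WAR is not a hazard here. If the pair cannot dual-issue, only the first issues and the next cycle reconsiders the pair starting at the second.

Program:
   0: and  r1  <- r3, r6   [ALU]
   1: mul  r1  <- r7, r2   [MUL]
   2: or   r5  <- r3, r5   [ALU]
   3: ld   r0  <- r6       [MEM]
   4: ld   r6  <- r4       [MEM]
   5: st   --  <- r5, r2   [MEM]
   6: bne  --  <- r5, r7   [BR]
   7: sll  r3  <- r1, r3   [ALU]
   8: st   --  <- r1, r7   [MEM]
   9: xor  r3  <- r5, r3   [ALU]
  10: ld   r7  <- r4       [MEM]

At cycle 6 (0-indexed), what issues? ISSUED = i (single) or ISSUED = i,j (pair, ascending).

[0] i0  and  -- WAW r1
[1] i1+i2  mul or  -- dual
[2] i3  ld  -- no-port MEM/MEM
[3] i4  ld  -- no-port MEM/MEM
[4] i5  st  -- no-port MEM/BR
[5] i6+i7  bne sll  -- dual
[6] i8+i9  st xor  -- dual
[7] i10  ld  -- tail

ISSUED = 8,9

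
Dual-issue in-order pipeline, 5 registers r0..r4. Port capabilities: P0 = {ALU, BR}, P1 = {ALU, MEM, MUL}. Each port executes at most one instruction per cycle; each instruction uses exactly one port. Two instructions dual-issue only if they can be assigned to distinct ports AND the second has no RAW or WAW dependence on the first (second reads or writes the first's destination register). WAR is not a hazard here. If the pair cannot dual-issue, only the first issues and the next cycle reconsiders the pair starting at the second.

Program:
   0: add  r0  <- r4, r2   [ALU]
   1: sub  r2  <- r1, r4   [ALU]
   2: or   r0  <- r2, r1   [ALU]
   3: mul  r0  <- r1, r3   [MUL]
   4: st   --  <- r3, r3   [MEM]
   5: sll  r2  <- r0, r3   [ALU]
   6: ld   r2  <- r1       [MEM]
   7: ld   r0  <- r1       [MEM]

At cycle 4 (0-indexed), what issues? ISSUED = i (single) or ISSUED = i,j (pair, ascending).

ISSUED = 6

#0 head=0: add.ALU/sub.ALU i0+i1 pair
#1 head=2: or.ALU i2 WAW r0
#2 head=3: mul.MUL i3 no-port MUL/MEM
#3 head=4: st.MEM/sll.ALU i4+i5 pair
#4 head=6: ld.MEM i6 no-port MEM/MEM
#5 head=7: ld.MEM i7 tail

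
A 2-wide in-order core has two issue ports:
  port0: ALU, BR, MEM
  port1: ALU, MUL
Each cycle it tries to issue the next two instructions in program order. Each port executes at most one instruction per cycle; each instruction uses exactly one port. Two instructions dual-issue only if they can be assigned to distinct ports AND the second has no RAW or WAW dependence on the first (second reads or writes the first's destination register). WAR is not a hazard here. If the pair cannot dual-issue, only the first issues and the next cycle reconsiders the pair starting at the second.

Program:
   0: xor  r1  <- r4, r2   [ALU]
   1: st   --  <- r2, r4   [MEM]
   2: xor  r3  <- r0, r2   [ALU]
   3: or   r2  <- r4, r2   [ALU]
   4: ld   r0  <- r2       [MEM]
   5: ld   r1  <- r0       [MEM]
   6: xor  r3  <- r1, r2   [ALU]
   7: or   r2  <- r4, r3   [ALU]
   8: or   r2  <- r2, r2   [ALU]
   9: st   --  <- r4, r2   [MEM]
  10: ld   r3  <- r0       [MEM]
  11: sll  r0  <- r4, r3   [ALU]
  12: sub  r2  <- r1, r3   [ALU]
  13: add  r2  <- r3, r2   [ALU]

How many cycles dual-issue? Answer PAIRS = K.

c0: i0/i1 xor.ALU;st.MEM  pair
c1: i2/i3 xor.ALU;or.ALU  pair
c2: i4 ld.MEM  no-port MEM/MEM
c3: i5 ld.MEM  RAW r1
c4: i6 xor.ALU  RAW r3
c5: i7 or.ALU  RAW+WAW r2
c6: i8 or.ALU  RAW r2
c7: i9 st.MEM  no-port MEM/MEM
c8: i10 ld.MEM  RAW r3
c9: i11/i12 sll.ALU;sub.ALU  pair
c10: i13 add.ALU  tail

PAIRS = 3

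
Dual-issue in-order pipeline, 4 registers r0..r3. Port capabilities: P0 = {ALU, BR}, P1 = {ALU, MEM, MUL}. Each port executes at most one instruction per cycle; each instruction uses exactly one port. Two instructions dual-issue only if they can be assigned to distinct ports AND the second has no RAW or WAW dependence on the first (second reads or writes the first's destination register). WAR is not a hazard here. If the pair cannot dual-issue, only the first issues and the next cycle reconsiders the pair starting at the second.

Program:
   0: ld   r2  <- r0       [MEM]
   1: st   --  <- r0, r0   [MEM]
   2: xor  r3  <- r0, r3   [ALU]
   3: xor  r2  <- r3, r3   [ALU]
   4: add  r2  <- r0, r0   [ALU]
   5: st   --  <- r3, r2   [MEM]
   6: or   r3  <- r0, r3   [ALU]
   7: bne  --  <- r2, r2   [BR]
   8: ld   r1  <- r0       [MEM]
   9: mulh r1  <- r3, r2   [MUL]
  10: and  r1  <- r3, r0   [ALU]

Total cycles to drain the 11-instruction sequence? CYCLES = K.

CYCLES = 8

t=0 i0:ld.MEM ; no-port MEM/MEM
t=1 i1+i2:st.MEM+xor.ALU ; dual
t=2 i3:xor.ALU ; WAW r2
t=3 i4:add.ALU ; RAW r2
t=4 i5+i6:st.MEM+or.ALU ; dual
t=5 i7+i8:bne.BR+ld.MEM ; dual
t=6 i9:mulh.MUL ; WAW r1
t=7 i10:and.ALU ; tail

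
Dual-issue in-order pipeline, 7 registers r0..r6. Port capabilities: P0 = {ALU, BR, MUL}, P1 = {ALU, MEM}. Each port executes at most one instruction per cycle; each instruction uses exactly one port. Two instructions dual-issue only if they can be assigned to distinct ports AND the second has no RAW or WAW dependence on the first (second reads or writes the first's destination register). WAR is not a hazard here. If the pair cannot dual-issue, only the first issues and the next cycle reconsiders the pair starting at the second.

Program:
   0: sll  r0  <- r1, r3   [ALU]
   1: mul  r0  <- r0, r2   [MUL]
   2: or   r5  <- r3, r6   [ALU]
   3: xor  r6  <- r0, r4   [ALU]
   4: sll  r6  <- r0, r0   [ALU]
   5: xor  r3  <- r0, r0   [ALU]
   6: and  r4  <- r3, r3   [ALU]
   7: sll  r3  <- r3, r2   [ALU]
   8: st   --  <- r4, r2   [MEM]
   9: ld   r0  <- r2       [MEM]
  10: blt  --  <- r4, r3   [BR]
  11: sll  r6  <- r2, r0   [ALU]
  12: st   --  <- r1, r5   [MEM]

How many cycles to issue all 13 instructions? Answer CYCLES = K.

0. sll @i0  | RAW+WAW r0
1. mul;or @i1/i2  | pair
2. xor @i3  | WAW r6
3. sll;xor @i4/i5  | pair
4. and;sll @i6/i7  | pair
5. st @i8  | no-port MEM/MEM
6. ld;blt @i9/i10  | pair
7. sll;st @i11/i12  | pair

CYCLES = 8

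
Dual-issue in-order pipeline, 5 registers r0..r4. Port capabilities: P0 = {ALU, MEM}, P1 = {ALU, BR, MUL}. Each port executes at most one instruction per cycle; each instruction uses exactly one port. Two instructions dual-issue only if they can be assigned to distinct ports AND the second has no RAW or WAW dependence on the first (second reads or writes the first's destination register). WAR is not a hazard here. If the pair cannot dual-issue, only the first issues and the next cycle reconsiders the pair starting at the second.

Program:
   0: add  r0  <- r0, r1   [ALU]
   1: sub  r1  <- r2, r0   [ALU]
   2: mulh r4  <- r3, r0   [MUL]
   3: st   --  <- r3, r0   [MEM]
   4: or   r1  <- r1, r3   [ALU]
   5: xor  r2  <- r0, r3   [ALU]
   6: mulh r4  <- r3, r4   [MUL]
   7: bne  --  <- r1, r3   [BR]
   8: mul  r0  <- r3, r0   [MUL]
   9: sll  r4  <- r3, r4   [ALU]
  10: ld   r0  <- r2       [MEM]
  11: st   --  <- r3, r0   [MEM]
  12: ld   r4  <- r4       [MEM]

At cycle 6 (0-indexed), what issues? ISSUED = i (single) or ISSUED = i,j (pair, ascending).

c0: i0 add.ALU  RAW r0
c1: i1+i2 sub.ALU+mulh.MUL  2-wide
c2: i3+i4 st.MEM+or.ALU  2-wide
c3: i5+i6 xor.ALU+mulh.MUL  2-wide
c4: i7 bne.BR  no-port BR/MUL
c5: i8+i9 mul.MUL+sll.ALU  2-wide
c6: i10 ld.MEM  no-port MEM/MEM
c7: i11 st.MEM  no-port MEM/MEM
c8: i12 ld.MEM  tail

ISSUED = 10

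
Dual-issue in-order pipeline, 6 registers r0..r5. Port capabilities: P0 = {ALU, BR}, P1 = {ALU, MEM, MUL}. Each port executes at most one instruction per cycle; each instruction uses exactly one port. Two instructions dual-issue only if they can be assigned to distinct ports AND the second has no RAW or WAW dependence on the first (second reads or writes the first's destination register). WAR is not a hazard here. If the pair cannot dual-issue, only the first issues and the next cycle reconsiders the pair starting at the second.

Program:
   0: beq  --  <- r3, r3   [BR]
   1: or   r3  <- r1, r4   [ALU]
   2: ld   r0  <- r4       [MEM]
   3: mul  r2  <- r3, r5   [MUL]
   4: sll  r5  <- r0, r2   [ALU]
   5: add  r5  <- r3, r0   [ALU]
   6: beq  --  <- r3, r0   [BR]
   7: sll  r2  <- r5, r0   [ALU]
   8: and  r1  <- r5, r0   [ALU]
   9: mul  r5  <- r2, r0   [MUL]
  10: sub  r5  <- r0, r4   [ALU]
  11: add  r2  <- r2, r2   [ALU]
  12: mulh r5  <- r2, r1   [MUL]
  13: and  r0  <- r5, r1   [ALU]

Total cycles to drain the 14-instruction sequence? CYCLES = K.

  cy0 -> i0,i1 (beq;or) pair
  cy1 -> i2 (ld) no-port MEM/MUL
  cy2 -> i3 (mul) RAW r2
  cy3 -> i4 (sll) WAW r5
  cy4 -> i5,i6 (add;beq) pair
  cy5 -> i7,i8 (sll;and) pair
  cy6 -> i9 (mul) WAW r5
  cy7 -> i10,i11 (sub;add) pair
  cy8 -> i12 (mulh) RAW r5
  cy9 -> i13 (and) tail

CYCLES = 10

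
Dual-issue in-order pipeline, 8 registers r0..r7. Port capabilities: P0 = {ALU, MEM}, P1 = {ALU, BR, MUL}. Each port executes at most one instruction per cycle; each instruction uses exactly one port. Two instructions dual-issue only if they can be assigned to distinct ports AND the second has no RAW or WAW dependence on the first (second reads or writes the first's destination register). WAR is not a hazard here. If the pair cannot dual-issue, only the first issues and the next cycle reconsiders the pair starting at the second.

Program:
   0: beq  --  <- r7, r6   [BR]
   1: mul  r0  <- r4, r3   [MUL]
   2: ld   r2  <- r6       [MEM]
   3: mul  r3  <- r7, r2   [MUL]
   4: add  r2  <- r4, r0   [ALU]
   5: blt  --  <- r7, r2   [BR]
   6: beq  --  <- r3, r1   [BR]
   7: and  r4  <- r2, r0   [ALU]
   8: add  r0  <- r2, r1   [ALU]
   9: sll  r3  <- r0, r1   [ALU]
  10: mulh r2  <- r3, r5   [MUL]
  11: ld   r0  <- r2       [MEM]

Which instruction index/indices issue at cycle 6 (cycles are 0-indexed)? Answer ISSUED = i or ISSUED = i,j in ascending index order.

ISSUED = 9

#0 head=0: beq i0 no-port BR/MUL
#1 head=1: mul;ld i1/i2 pair
#2 head=3: mul;add i3/i4 pair
#3 head=5: blt i5 no-port BR/BR
#4 head=6: beq;and i6/i7 pair
#5 head=8: add i8 RAW r0
#6 head=9: sll i9 RAW r3
#7 head=10: mulh i10 RAW r2
#8 head=11: ld i11 tail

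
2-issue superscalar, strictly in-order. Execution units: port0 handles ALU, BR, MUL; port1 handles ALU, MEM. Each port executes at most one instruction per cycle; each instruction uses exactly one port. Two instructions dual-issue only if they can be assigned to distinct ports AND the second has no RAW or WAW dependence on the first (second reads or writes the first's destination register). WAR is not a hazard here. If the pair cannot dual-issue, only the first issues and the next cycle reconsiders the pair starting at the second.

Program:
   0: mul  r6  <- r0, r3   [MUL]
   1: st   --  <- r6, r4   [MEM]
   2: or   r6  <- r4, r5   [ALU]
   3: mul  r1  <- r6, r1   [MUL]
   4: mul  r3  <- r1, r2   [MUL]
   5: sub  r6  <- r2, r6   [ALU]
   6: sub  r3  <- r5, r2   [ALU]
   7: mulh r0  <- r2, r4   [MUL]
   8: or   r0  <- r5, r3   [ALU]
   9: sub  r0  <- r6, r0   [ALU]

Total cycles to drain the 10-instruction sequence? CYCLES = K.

#0 head=0: mul.MUL i0 RAW r6
#1 head=1: st.MEM or.ALU i1/i2 2-wide
#2 head=3: mul.MUL i3 no-port MUL/MUL
#3 head=4: mul.MUL sub.ALU i4/i5 2-wide
#4 head=6: sub.ALU mulh.MUL i6/i7 2-wide
#5 head=8: or.ALU i8 RAW+WAW r0
#6 head=9: sub.ALU i9 tail

CYCLES = 7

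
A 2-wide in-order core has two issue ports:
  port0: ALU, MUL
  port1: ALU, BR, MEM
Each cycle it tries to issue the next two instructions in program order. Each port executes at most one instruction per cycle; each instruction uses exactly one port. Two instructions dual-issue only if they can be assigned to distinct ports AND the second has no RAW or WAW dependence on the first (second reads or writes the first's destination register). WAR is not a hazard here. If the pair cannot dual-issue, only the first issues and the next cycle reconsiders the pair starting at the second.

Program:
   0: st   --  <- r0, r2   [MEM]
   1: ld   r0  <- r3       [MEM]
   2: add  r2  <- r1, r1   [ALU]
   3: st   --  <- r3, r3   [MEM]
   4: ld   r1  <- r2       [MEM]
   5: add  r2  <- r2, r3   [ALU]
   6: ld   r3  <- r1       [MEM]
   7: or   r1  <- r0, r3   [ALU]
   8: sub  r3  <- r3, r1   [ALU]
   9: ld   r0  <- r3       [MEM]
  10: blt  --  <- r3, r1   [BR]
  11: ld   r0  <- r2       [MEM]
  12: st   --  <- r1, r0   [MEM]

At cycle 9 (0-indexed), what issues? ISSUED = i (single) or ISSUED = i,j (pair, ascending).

ISSUED = 11

  cy0 -> i0 (st.MEM) no-port MEM/MEM
  cy1 -> i1+i2 (ld.MEM/add.ALU) pair
  cy2 -> i3 (st.MEM) no-port MEM/MEM
  cy3 -> i4+i5 (ld.MEM/add.ALU) pair
  cy4 -> i6 (ld.MEM) RAW r3
  cy5 -> i7 (or.ALU) RAW r1
  cy6 -> i8 (sub.ALU) RAW r3
  cy7 -> i9 (ld.MEM) no-port MEM/BR
  cy8 -> i10 (blt.BR) no-port BR/MEM
  cy9 -> i11 (ld.MEM) no-port MEM/MEM
  cy10 -> i12 (st.MEM) tail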